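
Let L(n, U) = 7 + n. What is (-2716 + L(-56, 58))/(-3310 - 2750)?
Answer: 553/1212 ≈ 0.45627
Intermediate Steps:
(-2716 + L(-56, 58))/(-3310 - 2750) = (-2716 + (7 - 56))/(-3310 - 2750) = (-2716 - 49)/(-6060) = -2765*(-1/6060) = 553/1212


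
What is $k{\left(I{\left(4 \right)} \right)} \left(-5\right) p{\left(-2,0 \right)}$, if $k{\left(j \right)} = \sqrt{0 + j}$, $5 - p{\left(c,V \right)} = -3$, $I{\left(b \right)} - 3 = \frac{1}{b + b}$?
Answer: $- 50 \sqrt{2} \approx -70.711$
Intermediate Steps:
$I{\left(b \right)} = 3 + \frac{1}{2 b}$ ($I{\left(b \right)} = 3 + \frac{1}{b + b} = 3 + \frac{1}{2 b}$)
$p{\left(c,V \right)} = 8$ ($p{\left(c,V \right)} = 5 - -3 = 5 + 3 = 8$)
$k{\left(j \right)} = \sqrt{j}$
$k{\left(I{\left(4 \right)} \right)} \left(-5\right) p{\left(-2,0 \right)} = \sqrt{3 + \frac{1}{2 \cdot 4}} \left(-5\right) 8 = \sqrt{3 + \frac{1}{2} \cdot \frac{1}{4}} \left(-5\right) 8 = \sqrt{3 + \frac{1}{8}} \left(-5\right) 8 = \sqrt{\frac{25}{8}} \left(-5\right) 8 = \frac{5 \sqrt{2}}{4} \left(-5\right) 8 = - \frac{25 \sqrt{2}}{4} \cdot 8 = - 50 \sqrt{2}$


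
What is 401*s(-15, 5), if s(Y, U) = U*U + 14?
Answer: 15639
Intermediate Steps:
s(Y, U) = 14 + U**2 (s(Y, U) = U**2 + 14 = 14 + U**2)
401*s(-15, 5) = 401*(14 + 5**2) = 401*(14 + 25) = 401*39 = 15639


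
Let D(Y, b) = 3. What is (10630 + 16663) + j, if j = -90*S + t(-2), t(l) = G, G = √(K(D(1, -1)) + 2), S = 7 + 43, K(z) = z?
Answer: 22793 + √5 ≈ 22795.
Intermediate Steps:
S = 50
G = √5 (G = √(3 + 2) = √5 ≈ 2.2361)
t(l) = √5
j = -4500 + √5 (j = -90*50 + √5 = -4500 + √5 ≈ -4497.8)
(10630 + 16663) + j = (10630 + 16663) + (-4500 + √5) = 27293 + (-4500 + √5) = 22793 + √5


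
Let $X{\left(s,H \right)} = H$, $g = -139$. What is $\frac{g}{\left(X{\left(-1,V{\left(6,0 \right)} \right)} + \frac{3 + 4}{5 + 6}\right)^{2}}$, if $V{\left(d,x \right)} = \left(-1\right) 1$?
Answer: $- \frac{16819}{16} \approx -1051.2$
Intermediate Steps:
$V{\left(d,x \right)} = -1$
$\frac{g}{\left(X{\left(-1,V{\left(6,0 \right)} \right)} + \frac{3 + 4}{5 + 6}\right)^{2}} = \frac{1}{\left(-1 + \frac{3 + 4}{5 + 6}\right)^{2}} \left(-139\right) = \frac{1}{\left(-1 + \frac{7}{11}\right)^{2}} \left(-139\right) = \frac{1}{\left(- \frac{4}{11}\right)^{2}} \left(-139\right) = \frac{1}{\frac{16}{121}} \left(-139\right) = \frac{121}{16} \left(-139\right) = - \frac{16819}{16}$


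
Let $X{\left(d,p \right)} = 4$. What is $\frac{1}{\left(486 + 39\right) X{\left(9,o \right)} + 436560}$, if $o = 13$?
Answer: $\frac{1}{438660} \approx 2.2797 \cdot 10^{-6}$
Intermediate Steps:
$\frac{1}{\left(486 + 39\right) X{\left(9,o \right)} + 436560} = \frac{1}{\left(486 + 39\right) 4 + 436560} = \frac{1}{525 \cdot 4 + 436560} = \frac{1}{2100 + 436560} = \frac{1}{438660}$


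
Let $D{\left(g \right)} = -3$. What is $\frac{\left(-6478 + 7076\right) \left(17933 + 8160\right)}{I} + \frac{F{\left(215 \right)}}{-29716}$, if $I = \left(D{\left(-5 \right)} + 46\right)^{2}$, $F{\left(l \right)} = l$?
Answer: $\frac{463676596089}{54944884} \approx 8438.9$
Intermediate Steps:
$I = 1849$ ($I = \left(-3 + 46\right)^{2} = 43^{2} = 1849$)
$\frac{\left(-6478 + 7076\right) \left(17933 + 8160\right)}{I} + \frac{F{\left(215 \right)}}{-29716} = \frac{\left(-6478 + 7076\right) \left(17933 + 8160\right)}{1849} + \frac{215}{-29716} = 598 \cdot 26093 \cdot \frac{1}{1849} + 215 \left(- \frac{1}{29716}\right) = 15603614 \cdot \frac{1}{1849} - \frac{215}{29716} = \frac{15603614}{1849} - \frac{215}{29716} = \frac{463676596089}{54944884}$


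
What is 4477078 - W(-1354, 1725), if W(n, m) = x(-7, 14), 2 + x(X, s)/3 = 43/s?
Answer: 62679047/14 ≈ 4.4771e+6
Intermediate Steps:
x(X, s) = -6 + 129/s (x(X, s) = -6 + 3*(43/s) = -6 + 129/s)
W(n, m) = 45/14 (W(n, m) = -6 + 129/14 = 45/14)
4477078 - W(-1354, 1725) = 4477078 - 1*45/14 = 4477078 - 45/14 = 62679047/14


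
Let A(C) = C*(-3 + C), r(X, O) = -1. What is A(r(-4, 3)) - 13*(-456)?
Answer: 5932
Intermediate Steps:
A(r(-4, 3)) - 13*(-456) = -(-3 - 1) - 13*(-456) = -1*(-4) + 5928 = 4 + 5928 = 5932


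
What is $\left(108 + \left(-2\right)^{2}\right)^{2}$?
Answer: $12544$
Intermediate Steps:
$\left(108 + \left(-2\right)^{2}\right)^{2} = \left(108 + 4\right)^{2} = 112^{2} = 12544$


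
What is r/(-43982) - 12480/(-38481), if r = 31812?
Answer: -112543702/282078557 ≈ -0.39898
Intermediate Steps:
r/(-43982) - 12480/(-38481) = 31812/(-43982) - 12480/(-38481) = 31812*(-1/43982) - 12480*(-1/38481) = -15906/21991 + 4160/12827 = -112543702/282078557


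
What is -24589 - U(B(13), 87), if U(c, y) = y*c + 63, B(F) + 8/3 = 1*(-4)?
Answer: -24072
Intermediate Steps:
B(F) = -20/3 (B(F) = -8/3 + 1*(-4) = -8/3 - 4 = -20/3)
U(c, y) = 63 + c*y (U(c, y) = c*y + 63 = 63 + c*y)
-24589 - U(B(13), 87) = -24589 - (63 - 20/3*87) = -24589 - (63 - 580) = -24589 - 1*(-517) = -24589 + 517 = -24072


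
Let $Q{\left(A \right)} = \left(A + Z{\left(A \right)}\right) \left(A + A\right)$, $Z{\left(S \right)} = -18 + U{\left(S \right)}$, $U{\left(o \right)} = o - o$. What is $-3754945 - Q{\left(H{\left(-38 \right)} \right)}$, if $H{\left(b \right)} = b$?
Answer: $-3759201$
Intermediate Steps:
$U{\left(o \right)} = 0$
$Z{\left(S \right)} = -18$ ($Z{\left(S \right)} = -18 + 0 = -18$)
$Q{\left(A \right)} = 2 A \left(-18 + A\right)$ ($Q{\left(A \right)} = \left(A - 18\right) \left(A + A\right) = \left(-18 + A\right) 2 A = 2 A \left(-18 + A\right)$)
$-3754945 - Q{\left(H{\left(-38 \right)} \right)} = -3754945 - 2 \left(-38\right) \left(-18 - 38\right) = -3754945 - 2 \left(-38\right) \left(-56\right) = -3754945 - 4256 = -3759201$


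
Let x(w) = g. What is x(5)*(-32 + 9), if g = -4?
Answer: 92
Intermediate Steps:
x(w) = -4
x(5)*(-32 + 9) = -4*(-32 + 9) = -4*(-23) = 92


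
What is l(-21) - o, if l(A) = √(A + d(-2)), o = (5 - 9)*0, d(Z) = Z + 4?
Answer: I*√19 ≈ 4.3589*I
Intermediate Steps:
d(Z) = 4 + Z
o = 0 (o = -4*0 = 0)
l(A) = √(2 + A) (l(A) = √(A + (4 - 2)) = √(A + 2) = √(2 + A))
l(-21) - o = √(2 - 21) - 1*0 = √(-19) + 0 = I*√19 + 0 = I*√19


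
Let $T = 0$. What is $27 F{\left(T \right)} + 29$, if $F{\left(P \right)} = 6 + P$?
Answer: $191$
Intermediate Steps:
$27 F{\left(T \right)} + 29 = 27 \left(6 + 0\right) + 29 = 27 \cdot 6 + 29 = 162 + 29 = 191$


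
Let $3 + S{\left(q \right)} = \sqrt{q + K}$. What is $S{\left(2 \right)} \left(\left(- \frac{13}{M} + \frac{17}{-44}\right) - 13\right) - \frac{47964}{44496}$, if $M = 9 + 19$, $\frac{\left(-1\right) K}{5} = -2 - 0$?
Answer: $\frac{11555977}{285516} - \frac{2133 \sqrt{3}}{77} \approx -7.5061$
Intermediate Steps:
$K = 10$ ($K = - 5 \left(-2 - 0\right) = - 5 \left(-2 + 0\right) = \left(-5\right) \left(-2\right) = 10$)
$M = 28$
$S{\left(q \right)} = -3 + \sqrt{10 + q}$ ($S{\left(q \right)} = -3 + \sqrt{q + 10} = -3 + \sqrt{10 + q}$)
$S{\left(2 \right)} \left(\left(- \frac{13}{M} + \frac{17}{-44}\right) - 13\right) - \frac{47964}{44496} = \left(-3 + \sqrt{10 + 2}\right) \left(\left(- \frac{13}{28} + \frac{17}{-44}\right) - 13\right) - \frac{47964}{44496} = \left(-3 + \sqrt{12}\right) \left(\left(\left(-13\right) \frac{1}{28} + 17 \left(- \frac{1}{44}\right)\right) - 13\right) - \frac{3997}{3708} = \left(-3 + 2 \sqrt{3}\right) \left(\left(- \frac{13}{28} - \frac{17}{44}\right) - 13\right) - \frac{3997}{3708} = \left(-3 + 2 \sqrt{3}\right) \left(- \frac{131}{154} - 13\right) - \frac{3997}{3708} = \left(-3 + 2 \sqrt{3}\right) \left(- \frac{2133}{154}\right) - \frac{3997}{3708} = \left(\frac{6399}{154} - \frac{2133 \sqrt{3}}{77}\right) - \frac{3997}{3708} = \frac{11555977}{285516} - \frac{2133 \sqrt{3}}{77}$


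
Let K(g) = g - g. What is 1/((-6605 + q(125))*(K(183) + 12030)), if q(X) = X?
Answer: -1/77954400 ≈ -1.2828e-8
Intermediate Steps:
K(g) = 0
1/((-6605 + q(125))*(K(183) + 12030)) = 1/((-6605 + 125)*(0 + 12030)) = 1/(-6480*12030) = 1/(-77954400) = -1/77954400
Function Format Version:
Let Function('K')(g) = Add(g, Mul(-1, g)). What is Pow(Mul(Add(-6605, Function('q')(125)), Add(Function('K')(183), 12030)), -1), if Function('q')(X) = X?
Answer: Rational(-1, 77954400) ≈ -1.2828e-8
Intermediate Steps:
Function('K')(g) = 0
Pow(Mul(Add(-6605, Function('q')(125)), Add(Function('K')(183), 12030)), -1) = Pow(Mul(Add(-6605, 125), Add(0, 12030)), -1) = Pow(Mul(-6480, 12030), -1) = Pow(-77954400, -1) = Rational(-1, 77954400)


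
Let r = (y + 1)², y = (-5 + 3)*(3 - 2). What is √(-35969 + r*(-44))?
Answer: I*√36013 ≈ 189.77*I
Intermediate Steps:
y = -2 (y = -2*1 = -2)
r = 1 (r = (-2 + 1)² = (-1)² = 1)
√(-35969 + r*(-44)) = √(-35969 + 1*(-44)) = √(-35969 - 44) = √(-36013) = I*√36013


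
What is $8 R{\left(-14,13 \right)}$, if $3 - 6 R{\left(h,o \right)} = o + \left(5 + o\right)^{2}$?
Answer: $- \frac{1336}{3} \approx -445.33$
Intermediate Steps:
$R{\left(h,o \right)} = \frac{1}{2} - \frac{o}{6} - \frac{\left(5 + o\right)^{2}}{6}$ ($R{\left(h,o \right)} = \frac{1}{2} - \frac{o + \left(5 + o\right)^{2}}{6} = \frac{1}{2} - \left(\frac{o}{6} + \frac{\left(5 + o\right)^{2}}{6}\right) = \frac{1}{2} - \frac{o}{6} - \frac{\left(5 + o\right)^{2}}{6}$)
$8 R{\left(-14,13 \right)} = 8 \left(\frac{1}{2} - \frac{13}{6} - \frac{\left(5 + 13\right)^{2}}{6}\right) = 8 \left(\frac{1}{2} - \frac{13}{6} - \frac{18^{2}}{6}\right) = 8 \left(\frac{1}{2} - \frac{13}{6} - 54\right) = 8 \left(- \frac{167}{3}\right) = - \frac{1336}{3}$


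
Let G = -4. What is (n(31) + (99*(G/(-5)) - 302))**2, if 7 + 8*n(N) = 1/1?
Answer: 19989841/400 ≈ 49975.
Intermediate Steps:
n(N) = -3/4 (n(N) = -7/8 + (1/8)/1 = -7/8 + (1/8)*1 = -7/8 + 1/8 = -3/4)
(n(31) + (99*(G/(-5)) - 302))**2 = (-3/4 + (99*(-4/(-5)) - 302))**2 = (-3/4 + (99*(-4*(-1/5)) - 302))**2 = (-3/4 + (99*(4/5) - 302))**2 = (-3/4 + (396/5 - 302))**2 = (-3/4 - 1114/5)**2 = (-4471/20)**2 = 19989841/400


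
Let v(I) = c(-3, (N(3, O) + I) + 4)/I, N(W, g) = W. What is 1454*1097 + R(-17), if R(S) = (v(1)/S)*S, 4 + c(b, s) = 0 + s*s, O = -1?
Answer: 1595098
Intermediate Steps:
c(b, s) = -4 + s² (c(b, s) = -4 + (0 + s*s) = -4 + (0 + s²) = -4 + s²)
v(I) = (-4 + (7 + I)²)/I (v(I) = (-4 + ((3 + I) + 4)²)/I = (-4 + (7 + I)²)/I)
R(S) = 60 (R(S) = (((-4 + (7 + 1)²)/1)/S)*S = ((1*(-4 + 8²))/S)*S = ((1*(-4 + 64))/S)*S = ((1*60)/S)*S = (60/S)*S = 60)
1454*1097 + R(-17) = 1454*1097 + 60 = 1595038 + 60 = 1595098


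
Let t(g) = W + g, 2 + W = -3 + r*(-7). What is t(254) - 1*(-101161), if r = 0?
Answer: 101410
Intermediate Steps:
W = -5 (W = -2 + (-3 + 0*(-7)) = -2 + (-3 + 0) = -2 - 3 = -5)
t(g) = -5 + g
t(254) - 1*(-101161) = (-5 + 254) - 1*(-101161) = 249 + 101161 = 101410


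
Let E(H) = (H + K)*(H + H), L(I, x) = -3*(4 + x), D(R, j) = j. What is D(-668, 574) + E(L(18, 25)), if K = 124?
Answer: -5864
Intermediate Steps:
L(I, x) = -12 - 3*x
E(H) = 2*H*(124 + H) (E(H) = (H + 124)*(H + H) = (124 + H)*(2*H) = 2*H*(124 + H))
D(-668, 574) + E(L(18, 25)) = 574 + 2*(-12 - 3*25)*(124 + (-12 - 3*25)) = 574 + 2*(-12 - 75)*(124 + (-12 - 75)) = 574 + 2*(-87)*(124 - 87) = 574 + 2*(-87)*37 = 574 - 6438 = -5864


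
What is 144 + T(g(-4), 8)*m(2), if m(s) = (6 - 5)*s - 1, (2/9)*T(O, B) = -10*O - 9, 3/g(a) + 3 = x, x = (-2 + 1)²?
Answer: 171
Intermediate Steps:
x = 1 (x = (-1)² = 1)
g(a) = -3/2 (g(a) = 3/(-3 + 1) = 3/(-2) = 3*(-½) = -3/2)
T(O, B) = -81/2 - 45*O (T(O, B) = 9*(-10*O - 9)/2 = 9*(-9 - 10*O)/2 = -81/2 - 45*O)
m(s) = -1 + s (m(s) = 1*s - 1 = s - 1 = -1 + s)
144 + T(g(-4), 8)*m(2) = 144 + (-81/2 - 45*(-3/2))*(-1 + 2) = 144 + (-81/2 + 135/2)*1 = 144 + 27*1 = 144 + 27 = 171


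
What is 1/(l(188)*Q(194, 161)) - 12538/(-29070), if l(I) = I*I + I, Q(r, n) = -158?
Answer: 3910500281/9066700440 ≈ 0.43130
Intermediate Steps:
l(I) = I + I² (l(I) = I² + I = I + I²)
1/(l(188)*Q(194, 161)) - 12538/(-29070) = 1/((188*(1 + 188))*(-158)) - 12538/(-29070) = -1/158/(188*189) - 12538*(-1/29070) = -1/158/35532 + 6269/14535 = (1/35532)*(-1/158) + 6269/14535 = -1/5614056 + 6269/14535 = 3910500281/9066700440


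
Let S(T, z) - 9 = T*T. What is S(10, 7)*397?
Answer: 43273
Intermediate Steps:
S(T, z) = 9 + T**2 (S(T, z) = 9 + T*T = 9 + T**2)
S(10, 7)*397 = (9 + 10**2)*397 = (9 + 100)*397 = 109*397 = 43273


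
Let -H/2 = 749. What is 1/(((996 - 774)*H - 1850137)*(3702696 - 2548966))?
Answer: -1/2518238394890 ≈ -3.9710e-13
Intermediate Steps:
H = -1498 (H = -2*749 = -1498)
1/(((996 - 774)*H - 1850137)*(3702696 - 2548966)) = 1/(((996 - 774)*(-1498) - 1850137)*(3702696 - 2548966)) = 1/((222*(-1498) - 1850137)*1153730) = 1/((-332556 - 1850137)*1153730) = 1/(-2182693*1153730) = 1/(-2518238394890) = -1/2518238394890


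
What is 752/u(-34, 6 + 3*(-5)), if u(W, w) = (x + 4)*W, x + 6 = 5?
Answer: -376/51 ≈ -7.3726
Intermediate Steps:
x = -1 (x = -6 + 5 = -1)
u(W, w) = 3*W (u(W, w) = (-1 + 4)*W = 3*W)
752/u(-34, 6 + 3*(-5)) = 752/((3*(-34))) = 752/(-102) = 752*(-1/102) = -376/51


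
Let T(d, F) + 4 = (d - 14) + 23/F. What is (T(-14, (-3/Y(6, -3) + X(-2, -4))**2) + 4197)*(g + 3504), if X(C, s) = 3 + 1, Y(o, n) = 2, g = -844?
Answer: 55443444/5 ≈ 1.1089e+7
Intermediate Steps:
X(C, s) = 4
T(d, F) = -18 + d + 23/F (T(d, F) = -4 + ((d - 14) + 23/F) = -4 + ((-14 + d) + 23/F) = -4 + (-14 + d + 23/F) = -18 + d + 23/F)
(T(-14, (-3/Y(6, -3) + X(-2, -4))**2) + 4197)*(g + 3504) = ((-18 - 14 + 23/((-3/2 + 4)**2)) + 4197)*(-844 + 3504) = ((-18 - 14 + 23/((-3*1/2 + 4)**2)) + 4197)*2660 = ((-18 - 14 + 23/((-3/2 + 4)**2)) + 4197)*2660 = ((-18 - 14 + 23/((5/2)**2)) + 4197)*2660 = ((-18 - 14 + 23/(25/4)) + 4197)*2660 = ((-18 - 14 + 23*(4/25)) + 4197)*2660 = ((-18 - 14 + 92/25) + 4197)*2660 = (-708/25 + 4197)*2660 = (104217/25)*2660 = 55443444/5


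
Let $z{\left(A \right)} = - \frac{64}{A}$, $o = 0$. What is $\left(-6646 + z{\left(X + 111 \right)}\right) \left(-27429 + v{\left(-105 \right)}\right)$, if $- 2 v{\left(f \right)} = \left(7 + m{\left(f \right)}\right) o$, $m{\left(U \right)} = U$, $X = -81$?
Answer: $\frac{911758246}{5} \approx 1.8235 \cdot 10^{8}$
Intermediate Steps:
$v{\left(f \right)} = 0$ ($v{\left(f \right)} = - \frac{\left(7 + f\right) 0}{2} = \left(- \frac{1}{2}\right) 0 = 0$)
$\left(-6646 + z{\left(X + 111 \right)}\right) \left(-27429 + v{\left(-105 \right)}\right) = \left(-6646 - \frac{64}{-81 + 111}\right) \left(-27429 + 0\right) = \left(-6646 - \frac{64}{30}\right) \left(-27429\right) = \left(-6646 - \frac{32}{15}\right) \left(-27429\right) = \left(- \frac{99722}{15}\right) \left(-27429\right) = \frac{911758246}{5}$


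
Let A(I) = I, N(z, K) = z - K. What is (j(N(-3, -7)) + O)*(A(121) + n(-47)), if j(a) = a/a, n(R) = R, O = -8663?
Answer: -640988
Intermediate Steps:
j(a) = 1
(j(N(-3, -7)) + O)*(A(121) + n(-47)) = (1 - 8663)*(121 - 47) = -8662*74 = -640988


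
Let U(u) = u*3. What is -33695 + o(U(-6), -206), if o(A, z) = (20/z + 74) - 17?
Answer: -3464724/103 ≈ -33638.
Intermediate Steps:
U(u) = 3*u
o(A, z) = 57 + 20/z (o(A, z) = (74 + 20/z) - 17 = 57 + 20/z)
-33695 + o(U(-6), -206) = -33695 + (57 + 20/(-206)) = -33695 + (57 + 20*(-1/206)) = -33695 + (57 - 10/103) = -33695 + 5861/103 = -3464724/103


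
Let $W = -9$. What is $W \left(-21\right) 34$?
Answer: $6426$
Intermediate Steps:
$W \left(-21\right) 34 = \left(-9\right) \left(-21\right) 34 = 189 \cdot 34 = 6426$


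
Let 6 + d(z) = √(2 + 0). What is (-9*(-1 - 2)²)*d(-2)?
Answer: 486 - 81*√2 ≈ 371.45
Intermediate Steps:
d(z) = -6 + √2 (d(z) = -6 + √(2 + 0) = -6 + √2)
(-9*(-1 - 2)²)*d(-2) = (-9*(-1 - 2)²)*(-6 + √2) = (-9*(-3)²)*(-6 + √2) = (-9*9)*(-6 + √2) = -81*(-6 + √2) = 486 - 81*√2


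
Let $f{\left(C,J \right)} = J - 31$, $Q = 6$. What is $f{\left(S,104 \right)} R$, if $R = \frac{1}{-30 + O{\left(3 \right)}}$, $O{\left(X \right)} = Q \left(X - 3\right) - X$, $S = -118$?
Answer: $- \frac{73}{33} \approx -2.2121$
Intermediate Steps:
$f{\left(C,J \right)} = -31 + J$
$O{\left(X \right)} = -18 + 5 X$ ($O{\left(X \right)} = 6 \left(X - 3\right) - X = 6 \left(-3 + X\right) - X = \left(-18 + 6 X\right) - X = -18 + 5 X$)
$R = - \frac{1}{33}$ ($R = \frac{1}{-30 + \left(-18 + 5 \cdot 3\right)} = \frac{1}{-30 + \left(-18 + 15\right)} = \frac{1}{-30 - 3} = \frac{1}{-33} = - \frac{1}{33} \approx -0.030303$)
$f{\left(S,104 \right)} R = \left(-31 + 104\right) \left(- \frac{1}{33}\right) = 73 \left(- \frac{1}{33}\right) = - \frac{73}{33}$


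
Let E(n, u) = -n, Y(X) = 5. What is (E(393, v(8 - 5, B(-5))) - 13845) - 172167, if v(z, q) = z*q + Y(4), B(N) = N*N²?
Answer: -186405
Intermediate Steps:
B(N) = N³
v(z, q) = 5 + q*z (v(z, q) = z*q + 5 = q*z + 5 = 5 + q*z)
(E(393, v(8 - 5, B(-5))) - 13845) - 172167 = (-1*393 - 13845) - 172167 = (-393 - 13845) - 172167 = -14238 - 172167 = -186405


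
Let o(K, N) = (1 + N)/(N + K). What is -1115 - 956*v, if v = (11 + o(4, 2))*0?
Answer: -1115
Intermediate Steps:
o(K, N) = (1 + N)/(K + N)
v = 0 (v = (11 + (1 + 2)/(4 + 2))*0 = (11 + 3/6)*0 = (11 + (⅙)*3)*0 = (11 + ½)*0 = (23/2)*0 = 0)
-1115 - 956*v = -1115 - 956*0 = -1115 + 0 = -1115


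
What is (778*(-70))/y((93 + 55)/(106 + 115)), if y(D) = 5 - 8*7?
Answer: 54460/51 ≈ 1067.8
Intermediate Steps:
y(D) = -51 (y(D) = 5 - 56 = -51)
(778*(-70))/y((93 + 55)/(106 + 115)) = (778*(-70))/(-51) = -54460*(-1/51) = 54460/51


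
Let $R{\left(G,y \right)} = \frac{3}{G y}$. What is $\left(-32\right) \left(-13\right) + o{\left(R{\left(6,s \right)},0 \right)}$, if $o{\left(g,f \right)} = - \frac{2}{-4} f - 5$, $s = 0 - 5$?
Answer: $411$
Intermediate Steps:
$s = -5$ ($s = 0 - 5 = -5$)
$R{\left(G,y \right)} = \frac{3}{G y}$ ($R{\left(G,y \right)} = 3 \frac{1}{G y} = \frac{3}{G y}$)
$o{\left(g,f \right)} = -5 + \frac{f}{2}$ ($o{\left(g,f \right)} = \left(-2\right) \left(- \frac{1}{4}\right) f - 5 = \frac{f}{2} - 5 = -5 + \frac{f}{2}$)
$\left(-32\right) \left(-13\right) + o{\left(R{\left(6,s \right)},0 \right)} = \left(-32\right) \left(-13\right) + \left(-5 + \frac{1}{2} \cdot 0\right) = 416 + \left(-5 + 0\right) = 416 - 5 = 411$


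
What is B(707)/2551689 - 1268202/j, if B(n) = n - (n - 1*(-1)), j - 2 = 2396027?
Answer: -3236059489207/6113920842981 ≈ -0.52929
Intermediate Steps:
j = 2396029 (j = 2 + 2396027 = 2396029)
B(n) = -1 (B(n) = n - (n + 1) = n - (1 + n) = n + (-1 - n) = -1)
B(707)/2551689 - 1268202/j = -1/2551689 - 1268202/2396029 = -3236059489207/6113920842981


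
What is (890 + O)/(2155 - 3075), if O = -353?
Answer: -537/920 ≈ -0.58370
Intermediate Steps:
(890 + O)/(2155 - 3075) = (890 - 353)/(2155 - 3075) = 537/(-920) = 537*(-1/920) = -537/920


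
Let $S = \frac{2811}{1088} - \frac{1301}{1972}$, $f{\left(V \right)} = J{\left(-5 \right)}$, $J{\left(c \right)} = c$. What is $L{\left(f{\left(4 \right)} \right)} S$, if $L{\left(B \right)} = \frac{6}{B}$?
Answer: $- \frac{182109}{78880} \approx -2.3087$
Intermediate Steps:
$f{\left(V \right)} = -5$
$S = \frac{60703}{31552}$ ($S = 2811 \cdot \frac{1}{1088} - \frac{1301}{1972} = \frac{2811}{1088} - \frac{1301}{1972} = \frac{60703}{31552} \approx 1.9239$)
$L{\left(f{\left(4 \right)} \right)} S = \frac{6}{-5} \cdot \frac{60703}{31552} = 6 \left(- \frac{1}{5}\right) \frac{60703}{31552} = \left(- \frac{6}{5}\right) \frac{60703}{31552} = - \frac{182109}{78880}$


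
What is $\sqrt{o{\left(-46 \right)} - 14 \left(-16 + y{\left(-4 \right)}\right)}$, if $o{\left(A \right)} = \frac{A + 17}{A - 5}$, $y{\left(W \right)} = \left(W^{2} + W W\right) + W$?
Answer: $\frac{i \sqrt{435489}}{51} \approx 12.94 i$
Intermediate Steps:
$y{\left(W \right)} = W + 2 W^{2}$ ($y{\left(W \right)} = \left(W^{2} + W^{2}\right) + W = 2 W^{2} + W = W + 2 W^{2}$)
$o{\left(A \right)} = \frac{17 + A}{-5 + A}$
$\sqrt{o{\left(-46 \right)} - 14 \left(-16 + y{\left(-4 \right)}\right)} = \sqrt{\frac{17 - 46}{-5 - 46} - 14 \left(-16 - 4 \left(1 + 2 \left(-4\right)\right)\right)} = \sqrt{\frac{1}{-51} \left(-29\right) - 14 \left(-16 - 4 \left(1 - 8\right)\right)} = \sqrt{\left(- \frac{1}{51}\right) \left(-29\right) - 14 \left(-16 - -28\right)} = \sqrt{\frac{29}{51} - 14 \left(-16 + 28\right)} = \sqrt{\frac{29}{51} - 168} = \sqrt{- \frac{8539}{51}} = \frac{i \sqrt{435489}}{51}$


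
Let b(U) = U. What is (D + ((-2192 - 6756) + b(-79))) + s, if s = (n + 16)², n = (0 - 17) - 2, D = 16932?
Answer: 7914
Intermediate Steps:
n = -19 (n = -17 - 2 = -19)
s = 9 (s = (-19 + 16)² = (-3)² = 9)
(D + ((-2192 - 6756) + b(-79))) + s = (16932 + ((-2192 - 6756) - 79)) + 9 = (16932 + (-8948 - 79)) + 9 = (16932 - 9027) + 9 = 7905 + 9 = 7914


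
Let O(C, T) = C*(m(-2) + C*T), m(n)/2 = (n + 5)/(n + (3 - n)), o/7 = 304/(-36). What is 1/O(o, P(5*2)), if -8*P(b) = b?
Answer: -81/363356 ≈ -0.00022292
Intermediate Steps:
P(b) = -b/8
o = -532/9 (o = 7*(304/(-36)) = 7*(304*(-1/36)) = 7*(-76/9) = -532/9 ≈ -59.111)
m(n) = 10/3 + 2*n/3 (m(n) = 2*((n + 5)/(n + (3 - n))) = 2*((5 + n)/3) = 2*((5 + n)*(⅓)) = 2*(5/3 + n/3) = 10/3 + 2*n/3)
O(C, T) = C*(2 + C*T) (O(C, T) = C*((10/3 + (⅔)*(-2)) + C*T) = C*((10/3 - 4/3) + C*T) = C*(2 + C*T))
1/O(o, P(5*2)) = 1/(-532*(2 - (-133)*5*2/18)/9) = 1/(-532*(2 - (-133)*10/18)/9) = 1/(-532*(2 - 532/9*(-5/4))/9) = 1/(-532*(2 + 665/9)/9) = 1/(-532/9*683/9) = 1/(-363356/81) = -81/363356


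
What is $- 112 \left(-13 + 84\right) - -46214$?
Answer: $38262$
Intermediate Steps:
$- 112 \left(-13 + 84\right) - -46214 = \left(-112\right) 71 + 46214 = -7952 + 46214 = 38262$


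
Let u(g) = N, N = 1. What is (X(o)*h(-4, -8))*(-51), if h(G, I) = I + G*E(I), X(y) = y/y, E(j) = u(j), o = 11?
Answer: 612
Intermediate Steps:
u(g) = 1
E(j) = 1
X(y) = 1
h(G, I) = G + I (h(G, I) = I + G*1 = I + G = G + I)
(X(o)*h(-4, -8))*(-51) = (1*(-4 - 8))*(-51) = (1*(-12))*(-51) = -12*(-51) = 612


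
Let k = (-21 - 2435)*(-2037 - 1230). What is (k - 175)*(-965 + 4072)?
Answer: 24929253739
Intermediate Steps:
k = 8023752 (k = -2456*(-3267) = 8023752)
(k - 175)*(-965 + 4072) = (8023752 - 175)*(-965 + 4072) = 8023577*3107 = 24929253739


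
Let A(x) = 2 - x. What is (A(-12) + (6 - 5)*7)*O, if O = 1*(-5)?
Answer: -105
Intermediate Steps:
O = -5
(A(-12) + (6 - 5)*7)*O = ((2 - 1*(-12)) + (6 - 5)*7)*(-5) = ((2 + 12) + 1*7)*(-5) = (14 + 7)*(-5) = 21*(-5) = -105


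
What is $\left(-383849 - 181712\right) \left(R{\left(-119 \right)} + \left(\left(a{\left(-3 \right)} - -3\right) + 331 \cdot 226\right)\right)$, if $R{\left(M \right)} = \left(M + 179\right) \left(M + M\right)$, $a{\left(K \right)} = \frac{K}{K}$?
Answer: $-34233407330$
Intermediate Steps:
$a{\left(K \right)} = 1$
$R{\left(M \right)} = 2 M \left(179 + M\right)$ ($R{\left(M \right)} = \left(179 + M\right) 2 M = 2 M \left(179 + M\right)$)
$\left(-383849 - 181712\right) \left(R{\left(-119 \right)} + \left(\left(a{\left(-3 \right)} - -3\right) + 331 \cdot 226\right)\right) = \left(-383849 - 181712\right) \left(2 \left(-119\right) \left(179 - 119\right) + \left(\left(1 - -3\right) + 331 \cdot 226\right)\right) = - 565561 \left(2 \left(-119\right) 60 + \left(\left(1 + 3\right) + 74806\right)\right) = - 565561 \left(-14280 + \left(4 + 74806\right)\right) = - 565561 \left(-14280 + 74810\right) = \left(-565561\right) 60530 = -34233407330$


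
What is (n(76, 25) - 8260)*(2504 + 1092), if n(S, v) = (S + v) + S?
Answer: -29066468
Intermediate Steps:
n(S, v) = v + 2*S
(n(76, 25) - 8260)*(2504 + 1092) = ((25 + 2*76) - 8260)*(2504 + 1092) = ((25 + 152) - 8260)*3596 = (177 - 8260)*3596 = -8083*3596 = -29066468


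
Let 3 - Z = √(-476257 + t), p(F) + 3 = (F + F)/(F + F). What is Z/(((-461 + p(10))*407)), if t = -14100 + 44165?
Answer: -3/188441 + 4*I*√27887/188441 ≈ -1.592e-5 + 0.0035447*I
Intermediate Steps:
p(F) = -2 (p(F) = -3 + (F + F)/(F + F) = -3 + (2*F)/((2*F)) = -3 + (2*F)*(1/(2*F)) = -3 + 1 = -2)
t = 30065
Z = 3 - 4*I*√27887 (Z = 3 - √(-476257 + 30065) = 3 - √(-446192) = 3 - 4*I*√27887 ≈ 3.0 - 667.98*I)
Z/(((-461 + p(10))*407)) = (3 - 4*I*√27887)/(((-461 - 2)*407)) = (3 - 4*I*√27887)/((-463*407)) = (3 - 4*I*√27887)/(-188441) = (3 - 4*I*√27887)*(-1/188441) = -3/188441 + 4*I*√27887/188441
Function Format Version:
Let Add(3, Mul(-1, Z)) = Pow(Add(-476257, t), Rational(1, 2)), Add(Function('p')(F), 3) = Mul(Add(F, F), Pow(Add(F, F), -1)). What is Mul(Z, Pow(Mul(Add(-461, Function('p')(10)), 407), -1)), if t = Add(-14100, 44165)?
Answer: Add(Rational(-3, 188441), Mul(Rational(4, 188441), I, Pow(27887, Rational(1, 2)))) ≈ Add(-1.5920e-5, Mul(0.0035447, I))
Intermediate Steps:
Function('p')(F) = -2 (Function('p')(F) = Add(-3, Mul(Add(F, F), Pow(Add(F, F), -1))) = Add(-3, Mul(Mul(2, F), Pow(Mul(2, F), -1))) = Add(-3, Mul(Mul(2, F), Mul(Rational(1, 2), Pow(F, -1)))) = Add(-3, 1) = -2)
t = 30065
Z = Add(3, Mul(-4, I, Pow(27887, Rational(1, 2)))) (Z = Add(3, Mul(-1, Pow(Add(-476257, 30065), Rational(1, 2)))) = Add(3, Mul(-1, Pow(-446192, Rational(1, 2)))) = Add(3, Mul(-1, Mul(4, I, Pow(27887, Rational(1, 2))))) = Add(3, Mul(-4, I, Pow(27887, Rational(1, 2)))) ≈ Add(3.0000, Mul(-667.98, I)))
Mul(Z, Pow(Mul(Add(-461, Function('p')(10)), 407), -1)) = Mul(Add(3, Mul(-4, I, Pow(27887, Rational(1, 2)))), Pow(Mul(Add(-461, -2), 407), -1)) = Mul(Add(3, Mul(-4, I, Pow(27887, Rational(1, 2)))), Pow(Mul(-463, 407), -1)) = Mul(Add(3, Mul(-4, I, Pow(27887, Rational(1, 2)))), Pow(-188441, -1)) = Mul(Add(3, Mul(-4, I, Pow(27887, Rational(1, 2)))), Rational(-1, 188441)) = Add(Rational(-3, 188441), Mul(Rational(4, 188441), I, Pow(27887, Rational(1, 2))))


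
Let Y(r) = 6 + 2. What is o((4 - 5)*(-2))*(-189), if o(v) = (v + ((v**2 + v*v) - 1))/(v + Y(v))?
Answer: -1701/10 ≈ -170.10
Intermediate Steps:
Y(r) = 8
o(v) = (-1 + v + 2*v**2)/(8 + v) (o(v) = (v + ((v**2 + v*v) - 1))/(v + 8) = (v + ((v**2 + v**2) - 1))/(8 + v) = (v + (2*v**2 - 1))/(8 + v) = (v + (-1 + 2*v**2))/(8 + v) = (-1 + v + 2*v**2)/(8 + v))
o((4 - 5)*(-2))*(-189) = ((-1 + (4 - 5)*(-2) + 2*((4 - 5)*(-2))**2)/(8 + (4 - 5)*(-2)))*(-189) = ((-1 - 1*(-2) + 2*(-1*(-2))**2)/(8 - 1*(-2)))*(-189) = ((-1 + 2 + 2*2**2)/(8 + 2))*(-189) = ((-1 + 2 + 2*4)/10)*(-189) = ((-1 + 2 + 8)/10)*(-189) = ((1/10)*9)*(-189) = (9/10)*(-189) = -1701/10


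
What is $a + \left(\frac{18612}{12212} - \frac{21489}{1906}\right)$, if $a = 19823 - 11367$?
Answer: $\frac{49148878909}{5819018} \approx 8446.3$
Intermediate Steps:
$a = 8456$
$a + \left(\frac{18612}{12212} - \frac{21489}{1906}\right) = 8456 + \left(\frac{18612}{12212} - \frac{21489}{1906}\right) = 8456 + \left(18612 \cdot \frac{1}{12212} - \frac{21489}{1906}\right) = 8456 + \left(\frac{4653}{3053} - \frac{21489}{1906}\right) = 8456 - \frac{56737299}{5819018} = \frac{49148878909}{5819018}$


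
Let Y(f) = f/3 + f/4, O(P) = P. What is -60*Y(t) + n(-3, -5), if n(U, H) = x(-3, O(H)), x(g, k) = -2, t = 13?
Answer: -457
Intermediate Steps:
n(U, H) = -2
Y(f) = 7*f/12 (Y(f) = f*(⅓) + f*(¼) = f/3 + f/4 = 7*f/12)
-60*Y(t) + n(-3, -5) = -35*13 - 2 = -60*91/12 - 2 = -455 - 2 = -457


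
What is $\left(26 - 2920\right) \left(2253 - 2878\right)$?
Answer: $1808750$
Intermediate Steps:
$\left(26 - 2920\right) \left(2253 - 2878\right) = - 2894 \left(2253 - 2878\right) = \left(-2894\right) \left(-625\right) = 1808750$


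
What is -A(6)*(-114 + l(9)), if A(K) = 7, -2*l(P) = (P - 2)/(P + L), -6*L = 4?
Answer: 40047/50 ≈ 800.94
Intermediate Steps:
L = -⅔ (L = -⅙*4 = -⅔ ≈ -0.66667)
l(P) = -(-2 + P)/(2*(-⅔ + P)) (l(P) = -(P - 2)/(2*(P - ⅔)) = -(-2 + P)/(2*(-⅔ + P)))
-A(6)*(-114 + l(9)) = -7*(-114 + 3*(2 - 1*9)/(2*(-2 + 3*9))) = -7*(-114 + 3*(2 - 9)/(2*(-2 + 27))) = -7*(-114 + (3/2)*(-7)/25) = -7*(-114 + (3/2)*(1/25)*(-7)) = -7*(-114 - 21/50) = -7*(-5721)/50 = -1*(-40047/50) = 40047/50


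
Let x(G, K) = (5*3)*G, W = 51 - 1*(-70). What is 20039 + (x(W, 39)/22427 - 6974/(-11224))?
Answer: 2522203421365/125860324 ≈ 20040.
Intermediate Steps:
W = 121 (W = 51 + 70 = 121)
x(G, K) = 15*G
20039 + (x(W, 39)/22427 - 6974/(-11224)) = 20039 + ((15*121)/22427 - 6974/(-11224)) = 20039 + (1815*(1/22427) - 6974*(-1/11224)) = 20039 + (1815/22427 + 3487/5612) = 20039 + 88388729/125860324 = 2522203421365/125860324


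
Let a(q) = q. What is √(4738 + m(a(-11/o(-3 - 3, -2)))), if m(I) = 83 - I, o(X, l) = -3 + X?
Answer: 23*√82/3 ≈ 69.425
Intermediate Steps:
√(4738 + m(a(-11/o(-3 - 3, -2)))) = √(4738 + (83 - (-11)/(-3 + (-3 - 3)))) = √(4738 + (83 - (-11)/(-3 - 6))) = √(4738 + (83 - (-11)/(-9))) = √(4738 + (83 - (-11)*(-1)/9)) = √(4738 + (83 - 1*11/9)) = √(4738 + (83 - 11/9)) = √(4738 + 736/9) = √(43378/9) = 23*√82/3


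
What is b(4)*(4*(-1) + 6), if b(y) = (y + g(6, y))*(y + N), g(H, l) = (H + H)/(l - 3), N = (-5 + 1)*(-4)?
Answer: 640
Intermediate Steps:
N = 16 (N = -4*(-4) = 16)
g(H, l) = 2*H/(-3 + l) (g(H, l) = (2*H)/(-3 + l) = 2*H/(-3 + l))
b(y) = (16 + y)*(y + 12/(-3 + y)) (b(y) = (y + 2*6/(-3 + y))*(y + 16) = (y + 12/(-3 + y))*(16 + y) = (16 + y)*(y + 12/(-3 + y)))
b(4)*(4*(-1) + 6) = ((192 + 12*4 + 4*(-3 + 4)*(16 + 4))/(-3 + 4))*(4*(-1) + 6) = ((192 + 48 + 4*1*20)/1)*(-4 + 6) = (1*(192 + 48 + 80))*2 = (1*320)*2 = 320*2 = 640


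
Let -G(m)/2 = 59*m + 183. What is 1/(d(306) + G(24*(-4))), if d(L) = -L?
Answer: 1/10656 ≈ 9.3844e-5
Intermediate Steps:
G(m) = -366 - 118*m (G(m) = -2*(59*m + 183) = -2*(183 + 59*m) = -366 - 118*m)
1/(d(306) + G(24*(-4))) = 1/(-1*306 + (-366 - 2832*(-4))) = 1/(-306 + (-366 - 118*(-96))) = 1/(-306 + (-366 + 11328)) = 1/(-306 + 10962) = 1/10656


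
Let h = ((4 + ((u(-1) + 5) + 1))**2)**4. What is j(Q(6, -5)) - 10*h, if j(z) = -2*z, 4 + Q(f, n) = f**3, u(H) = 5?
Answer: -25628906674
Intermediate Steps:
Q(f, n) = -4 + f**3
h = 2562890625 (h = ((4 + ((5 + 5) + 1))**2)**4 = ((4 + (10 + 1))**2)**4 = ((4 + 11)**2)**4 = (15**2)**4 = 225**4 = 2562890625)
j(Q(6, -5)) - 10*h = -2*(-4 + 6**3) - 10*2562890625 = -2*(-4 + 216) - 25628906250 = -2*212 - 25628906250 = -424 - 25628906250 = -25628906674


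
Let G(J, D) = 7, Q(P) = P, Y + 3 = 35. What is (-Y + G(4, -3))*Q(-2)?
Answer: 50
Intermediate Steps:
Y = 32 (Y = -3 + 35 = 32)
(-Y + G(4, -3))*Q(-2) = (-1*32 + 7)*(-2) = (-32 + 7)*(-2) = -25*(-2) = 50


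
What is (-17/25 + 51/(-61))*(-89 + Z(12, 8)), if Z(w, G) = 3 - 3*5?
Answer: 233512/1525 ≈ 153.12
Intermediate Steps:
Z(w, G) = -12 (Z(w, G) = 3 - 15 = -12)
(-17/25 + 51/(-61))*(-89 + Z(12, 8)) = (-17/25 + 51/(-61))*(-89 - 12) = (-17*1/25 + 51*(-1/61))*(-101) = (-17/25 - 51/61)*(-101) = -2312/1525*(-101) = 233512/1525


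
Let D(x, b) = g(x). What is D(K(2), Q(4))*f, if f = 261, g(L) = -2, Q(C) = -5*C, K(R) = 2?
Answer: -522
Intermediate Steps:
D(x, b) = -2
D(K(2), Q(4))*f = -2*261 = -522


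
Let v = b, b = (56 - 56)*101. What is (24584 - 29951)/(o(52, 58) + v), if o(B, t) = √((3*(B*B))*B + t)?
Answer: -5367*√421882/421882 ≈ -8.2630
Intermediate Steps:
o(B, t) = √(t + 3*B³) (o(B, t) = √((3*B²)*B + t) = √(3*B³ + t) = √(t + 3*B³))
b = 0 (b = 0*101 = 0)
v = 0
(24584 - 29951)/(o(52, 58) + v) = (24584 - 29951)/(√(58 + 3*52³) + 0) = -5367/(√(58 + 3*140608) + 0) = -5367/(√(58 + 421824) + 0) = -5367/(√421882 + 0) = -5367*√421882/421882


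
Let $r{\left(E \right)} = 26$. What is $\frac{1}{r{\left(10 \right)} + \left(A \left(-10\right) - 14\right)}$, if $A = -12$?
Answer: $\frac{1}{132} \approx 0.0075758$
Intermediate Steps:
$\frac{1}{r{\left(10 \right)} + \left(A \left(-10\right) - 14\right)} = \frac{1}{26 - -106} = \frac{1}{26 + \left(120 - 14\right)} = \frac{1}{26 + 106} = \frac{1}{132}$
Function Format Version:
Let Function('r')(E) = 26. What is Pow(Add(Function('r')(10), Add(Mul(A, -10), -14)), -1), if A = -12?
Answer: Rational(1, 132) ≈ 0.0075758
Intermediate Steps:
Pow(Add(Function('r')(10), Add(Mul(A, -10), -14)), -1) = Pow(Add(26, Add(Mul(-12, -10), -14)), -1) = Pow(Add(26, Add(120, -14)), -1) = Pow(Add(26, 106), -1) = Pow(132, -1) = Rational(1, 132)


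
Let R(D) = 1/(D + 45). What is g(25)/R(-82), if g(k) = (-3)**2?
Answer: -333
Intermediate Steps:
g(k) = 9
R(D) = 1/(45 + D)
g(25)/R(-82) = 9/(1/(45 - 82)) = 9/(1/(-37)) = 9/(-1/37) = 9*(-37) = -333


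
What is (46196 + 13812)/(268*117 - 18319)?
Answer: 60008/13037 ≈ 4.6029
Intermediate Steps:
(46196 + 13812)/(268*117 - 18319) = 60008/(31356 - 18319) = 60008/13037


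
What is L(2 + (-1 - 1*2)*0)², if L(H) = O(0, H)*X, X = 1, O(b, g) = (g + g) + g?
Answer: 36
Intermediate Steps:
O(b, g) = 3*g (O(b, g) = 2*g + g = 3*g)
L(H) = 3*H (L(H) = (3*H)*1 = 3*H)
L(2 + (-1 - 1*2)*0)² = (3*(2 + (-1 - 1*2)*0))² = (3*(2 + (-1 - 2)*0))² = (3*(2 - 3*0))² = (3*(2 + 0))² = (3*2)² = 6² = 36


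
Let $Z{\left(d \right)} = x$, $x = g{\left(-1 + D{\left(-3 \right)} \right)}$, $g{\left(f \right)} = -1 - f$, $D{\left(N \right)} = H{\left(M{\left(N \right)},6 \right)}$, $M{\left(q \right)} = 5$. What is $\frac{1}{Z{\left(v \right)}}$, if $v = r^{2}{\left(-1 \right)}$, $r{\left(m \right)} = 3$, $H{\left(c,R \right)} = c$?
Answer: $- \frac{1}{5} \approx -0.2$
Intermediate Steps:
$D{\left(N \right)} = 5$
$v = 9$ ($v = 3^{2} = 9$)
$x = -5$ ($x = -1 - \left(-1 + 5\right) = -1 - 4 = -5$)
$Z{\left(d \right)} = -5$
$\frac{1}{Z{\left(v \right)}} = \frac{1}{-5} = - \frac{1}{5}$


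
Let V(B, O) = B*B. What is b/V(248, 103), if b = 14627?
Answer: 14627/61504 ≈ 0.23782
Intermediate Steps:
V(B, O) = B²
b/V(248, 103) = 14627/(248²) = 14627/61504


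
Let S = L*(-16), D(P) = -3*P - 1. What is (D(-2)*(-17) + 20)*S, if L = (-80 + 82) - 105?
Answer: -107120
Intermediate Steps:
L = -103 (L = 2 - 105 = -103)
D(P) = -1 - 3*P
S = 1648 (S = -103*(-16) = 1648)
(D(-2)*(-17) + 20)*S = ((-1 - 3*(-2))*(-17) + 20)*1648 = ((-1 + 6)*(-17) + 20)*1648 = (5*(-17) + 20)*1648 = (-85 + 20)*1648 = -65*1648 = -107120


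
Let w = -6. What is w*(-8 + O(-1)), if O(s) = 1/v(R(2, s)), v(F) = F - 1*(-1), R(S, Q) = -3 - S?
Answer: 99/2 ≈ 49.500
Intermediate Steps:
v(F) = 1 + F (v(F) = F + 1 = 1 + F)
O(s) = -¼ (O(s) = 1/(1 + (-3 - 1*2)) = 1/(1 + (-3 - 2)) = 1/(1 - 5) = 1/(-4) = -¼)
w*(-8 + O(-1)) = -6*(-8 - ¼) = -6*(-33/4) = 99/2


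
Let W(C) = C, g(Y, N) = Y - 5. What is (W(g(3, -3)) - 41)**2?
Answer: 1849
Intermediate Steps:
g(Y, N) = -5 + Y
(W(g(3, -3)) - 41)**2 = ((-5 + 3) - 41)**2 = (-2 - 41)**2 = (-43)**2 = 1849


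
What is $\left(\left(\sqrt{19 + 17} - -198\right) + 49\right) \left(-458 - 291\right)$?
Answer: $-189497$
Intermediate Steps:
$\left(\left(\sqrt{19 + 17} - -198\right) + 49\right) \left(-458 - 291\right) = \left(\left(\sqrt{36} + 198\right) + 49\right) \left(-749\right) = \left(\left(6 + 198\right) + 49\right) \left(-749\right) = \left(204 + 49\right) \left(-749\right) = 253 \left(-749\right) = -189497$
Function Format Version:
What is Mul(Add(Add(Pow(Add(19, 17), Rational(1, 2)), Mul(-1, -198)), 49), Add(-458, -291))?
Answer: -189497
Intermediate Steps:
Mul(Add(Add(Pow(Add(19, 17), Rational(1, 2)), Mul(-1, -198)), 49), Add(-458, -291)) = Mul(Add(Add(Pow(36, Rational(1, 2)), 198), 49), -749) = Mul(Add(Add(6, 198), 49), -749) = Mul(Add(204, 49), -749) = Mul(253, -749) = -189497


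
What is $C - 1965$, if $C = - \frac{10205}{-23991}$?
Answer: $- \frac{47132110}{23991} \approx -1964.6$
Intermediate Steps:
$C = \frac{10205}{23991}$ ($C = \left(-10205\right) \left(- \frac{1}{23991}\right) = \frac{10205}{23991} \approx 0.42537$)
$C - 1965 = \frac{10205}{23991} - 1965 = - \frac{47132110}{23991}$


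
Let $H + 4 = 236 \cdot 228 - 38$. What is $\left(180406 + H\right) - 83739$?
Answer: $150433$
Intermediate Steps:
$H = 53766$ ($H = -4 + \left(236 \cdot 228 - 38\right) = -4 + \left(53808 - 38\right) = -4 + 53770 = 53766$)
$\left(180406 + H\right) - 83739 = \left(180406 + 53766\right) - 83739 = 234172 - 83739 = 150433$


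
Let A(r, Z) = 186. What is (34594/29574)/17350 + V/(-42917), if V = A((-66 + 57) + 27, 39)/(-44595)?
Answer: 736714755919/10911452404674150 ≈ 6.7518e-5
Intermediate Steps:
V = -62/14865 (V = 186/(-44595) = 186*(-1/44595) = -62/14865 ≈ -0.0041709)
(34594/29574)/17350 + V/(-42917) = (34594/29574)/17350 - 62/14865/(-42917) = (34594*(1/29574))*(1/17350) - 62/14865*(-1/42917) = (17297/14787)*(1/17350) + 62/637961205 = 17297/256554450 + 62/637961205 = 736714755919/10911452404674150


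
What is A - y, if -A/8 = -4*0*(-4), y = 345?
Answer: -345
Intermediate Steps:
A = 0 (A = -8*(-4*0)*(-4) = -0*(-4) = -8*0 = 0)
A - y = 0 - 1*345 = 0 - 345 = -345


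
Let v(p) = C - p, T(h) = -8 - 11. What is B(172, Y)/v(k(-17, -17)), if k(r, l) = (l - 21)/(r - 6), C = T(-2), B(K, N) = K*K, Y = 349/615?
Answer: -680432/475 ≈ -1432.5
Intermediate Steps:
Y = 349/615 (Y = 349*(1/615) = 349/615 ≈ 0.56748)
T(h) = -19
B(K, N) = K²
C = -19
k(r, l) = (-21 + l)/(-6 + r)
v(p) = -19 - p
B(172, Y)/v(k(-17, -17)) = 172²/(-19 - (-21 - 17)/(-6 - 17)) = 29584/(-19 - (-38)/(-23)) = 29584/(-19 - (-1)*(-38)/23) = 29584/(-19 - 1*38/23) = 29584/(-19 - 38/23) = 29584/(-475/23) = 29584*(-23/475) = -680432/475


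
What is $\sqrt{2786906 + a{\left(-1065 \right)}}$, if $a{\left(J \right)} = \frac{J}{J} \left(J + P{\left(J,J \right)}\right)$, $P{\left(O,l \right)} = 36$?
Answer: $\sqrt{2785877} \approx 1669.1$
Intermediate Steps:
$a{\left(J \right)} = 36 + J$ ($a{\left(J \right)} = \frac{J}{J} \left(J + 36\right) = 1 \left(36 + J\right) = 36 + J$)
$\sqrt{2786906 + a{\left(-1065 \right)}} = \sqrt{2786906 + \left(36 - 1065\right)} = \sqrt{2786906 - 1029} = \sqrt{2785877}$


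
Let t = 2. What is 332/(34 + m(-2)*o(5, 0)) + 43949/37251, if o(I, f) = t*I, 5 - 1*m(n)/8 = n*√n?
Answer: 1324639061/743641713 - 13280*I*√2/59889 ≈ 1.7813 - 0.31359*I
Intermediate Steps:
m(n) = 40 - 8*n^(3/2) (m(n) = 40 - 8*n*√n = 40 - 8*n^(3/2))
o(I, f) = 2*I
332/(34 + m(-2)*o(5, 0)) + 43949/37251 = 332/(34 + (40 - (-16)*I*√2)*(2*5)) + 43949/37251 = 332/(34 + (40 - (-16)*I*√2)*10) + 43949*(1/37251) = 332/(34 + (40 + 16*I*√2)*10) + 43949/37251 = 332/(34 + (400 + 160*I*√2)) + 43949/37251 = 332/(434 + 160*I*√2) + 43949/37251 = 43949/37251 + 332/(434 + 160*I*√2)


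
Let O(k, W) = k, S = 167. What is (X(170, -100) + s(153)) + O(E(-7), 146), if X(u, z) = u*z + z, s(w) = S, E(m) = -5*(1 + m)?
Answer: -16903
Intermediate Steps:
E(m) = -5 - 5*m
s(w) = 167
X(u, z) = z + u*z
(X(170, -100) + s(153)) + O(E(-7), 146) = (-100*(1 + 170) + 167) + (-5 - 5*(-7)) = (-100*171 + 167) + (-5 + 35) = (-17100 + 167) + 30 = -16933 + 30 = -16903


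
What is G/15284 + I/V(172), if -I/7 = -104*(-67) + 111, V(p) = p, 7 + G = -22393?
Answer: -190305213/657212 ≈ -289.56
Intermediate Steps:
G = -22400 (G = -7 - 22393 = -22400)
I = -49553 (I = -7*(-104*(-67) + 111) = -7*(6968 + 111) = -7*7079 = -49553)
G/15284 + I/V(172) = -22400/15284 - 49553/172 = -22400*1/15284 - 49553*1/172 = -5600/3821 - 49553/172 = -190305213/657212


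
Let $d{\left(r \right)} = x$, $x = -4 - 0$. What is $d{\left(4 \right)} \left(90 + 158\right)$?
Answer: $-992$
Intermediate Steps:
$x = -4$ ($x = -4 + 0 = -4$)
$d{\left(r \right)} = -4$
$d{\left(4 \right)} \left(90 + 158\right) = - 4 \left(90 + 158\right) = \left(-4\right) 248 = -992$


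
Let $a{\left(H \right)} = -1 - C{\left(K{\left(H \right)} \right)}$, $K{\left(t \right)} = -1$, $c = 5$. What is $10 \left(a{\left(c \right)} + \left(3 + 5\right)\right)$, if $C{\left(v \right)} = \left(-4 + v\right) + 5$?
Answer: $70$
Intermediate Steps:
$C{\left(v \right)} = 1 + v$
$a{\left(H \right)} = -1$ ($a{\left(H \right)} = -1 - \left(1 - 1\right) = -1 - 0 = -1 + 0 = -1$)
$10 \left(a{\left(c \right)} + \left(3 + 5\right)\right) = 10 \left(-1 + \left(3 + 5\right)\right) = 10 \left(-1 + 8\right) = 10 \cdot 7 = 70$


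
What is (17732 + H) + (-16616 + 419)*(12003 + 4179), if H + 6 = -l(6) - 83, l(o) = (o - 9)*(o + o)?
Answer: -262082175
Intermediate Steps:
l(o) = 2*o*(-9 + o) (l(o) = (-9 + o)*(2*o) = 2*o*(-9 + o))
H = -53 (H = -6 + (-2*6*(-9 + 6) - 83) = -6 + (-2*6*(-3) - 83) = -6 + (-1*(-36) - 83) = -6 + (36 - 83) = -6 - 47 = -53)
(17732 + H) + (-16616 + 419)*(12003 + 4179) = (17732 - 53) + (-16616 + 419)*(12003 + 4179) = 17679 - 16197*16182 = 17679 - 262099854 = -262082175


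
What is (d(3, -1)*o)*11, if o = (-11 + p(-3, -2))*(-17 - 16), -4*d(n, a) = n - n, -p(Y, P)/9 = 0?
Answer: 0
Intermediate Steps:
p(Y, P) = 0 (p(Y, P) = -9*0 = 0)
d(n, a) = 0 (d(n, a) = -(n - n)/4 = -¼*0 = 0)
o = 363 (o = (-11 + 0)*(-17 - 16) = -11*(-33) = 363)
(d(3, -1)*o)*11 = (0*363)*11 = 0*11 = 0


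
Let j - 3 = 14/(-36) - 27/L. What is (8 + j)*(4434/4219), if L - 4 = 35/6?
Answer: 6172867/746763 ≈ 8.2662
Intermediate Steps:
L = 59/6 (L = 4 + 35/6 = 59/6 ≈ 9.8333)
j = -143/1062 (j = 3 + (14/(-36) - 27/59/6) = 3 + (14*(-1/36) - 27*6/59) = 3 + (-7/18 - 162/59) = 3 - 3329/1062 = -143/1062 ≈ -0.13465)
(8 + j)*(4434/4219) = (8 - 143/1062)*(4434/4219) = 8353*(4434*(1/4219))/1062 = (8353/1062)*(4434/4219) = 6172867/746763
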